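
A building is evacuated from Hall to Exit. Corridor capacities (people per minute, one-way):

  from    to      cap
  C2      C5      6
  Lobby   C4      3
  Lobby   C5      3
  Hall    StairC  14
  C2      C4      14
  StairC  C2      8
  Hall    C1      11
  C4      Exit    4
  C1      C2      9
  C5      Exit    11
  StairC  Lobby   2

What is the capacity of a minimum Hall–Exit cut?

12

Augment Hall→StairC→C2→C4→Exit: bottleneck 4, flow now 4.
Augment Hall→StairC→C2→C5→Exit: bottleneck 4, flow now 8.
Augment Hall→StairC→Lobby→C5→Exit: bottleneck 2, flow now 10.
Augment Hall→C1→C2→C5→Exit: bottleneck 2, flow now 12.
No augmenting path remains; maximum flow = 12.
By max-flow min-cut, the minimum cut capacity equals the max flow.
In the residual graph, reachable from Hall: {Hall, StairC, C1, C2, C4}.
Min-cut edges: StairC→Lobby (2), C2→C5 (6), C4→Exit (4); capacity 2 + 6 + 4 = 12.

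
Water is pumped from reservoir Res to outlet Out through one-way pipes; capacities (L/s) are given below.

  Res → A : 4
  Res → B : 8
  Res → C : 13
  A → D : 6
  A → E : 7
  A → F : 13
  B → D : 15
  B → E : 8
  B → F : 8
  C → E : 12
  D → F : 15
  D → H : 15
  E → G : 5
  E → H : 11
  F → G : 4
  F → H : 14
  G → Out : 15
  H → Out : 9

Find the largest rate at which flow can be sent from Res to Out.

Augment Res→A→D→H→Out: bottleneck 4, flow now 4.
Augment Res→B→D→H→Out: bottleneck 5, flow now 9.
Augment Res→B→E→G→Out: bottleneck 3, flow now 12.
Augment Res→C→E→G→Out: bottleneck 2, flow now 14.
Augment Res→C→E→B→F→G→Out: bottleneck 3, flow now 17. (uses reverse residual edge)
Augment Res→C→E→H→D→F→G→Out: bottleneck 1, flow now 18. (uses reverse residual edge)
No augmenting path remains; maximum flow = 18.
In the residual graph, reachable from Res: {Res, A, B, C, D, E, F, H}.
Min-cut edges: E→G (5), F→G (4), H→Out (9); capacity 5 + 4 + 9 = 18.
This cut is saturated, so no flow can exceed 18.

18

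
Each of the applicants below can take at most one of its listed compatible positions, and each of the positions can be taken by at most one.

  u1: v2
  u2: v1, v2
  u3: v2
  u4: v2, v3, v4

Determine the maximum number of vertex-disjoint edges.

3

Unit-capacity flow: source→left, listed edges, right→sink; max matching = max flow.
Augmenting path u1→v2 (+1); matched 1.
Augmenting path u2→v1 (+1); matched 2.
Augmenting path u4→v3 (+1); matched 3.
No augmenting path remains; maximum matching = 3.
König certificate: {u2, u4, v2} is a vertex cover of size 3 (every listed pair touches it), so no matching can be larger.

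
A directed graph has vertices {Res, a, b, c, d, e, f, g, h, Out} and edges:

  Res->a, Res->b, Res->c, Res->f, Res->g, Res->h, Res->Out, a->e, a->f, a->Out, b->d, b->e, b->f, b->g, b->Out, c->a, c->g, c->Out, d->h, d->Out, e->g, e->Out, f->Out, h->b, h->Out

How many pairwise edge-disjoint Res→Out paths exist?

6

Assign every edge capacity 1; by Menger, the answer equals the max flow.
Path Res→Out (+1); total 1.
Path Res→a→Out (+1); total 2.
Path Res→b→Out (+1); total 3.
Path Res→c→Out (+1); total 4.
Path Res→f→Out (+1); total 5.
Path Res→h→Out (+1); total 6.
No residual Res→Out path; max flow = 6.
Certifying cut of size 6: {Res→Out, Res→a, Res→b, Res→c, Res→f, Res→h}.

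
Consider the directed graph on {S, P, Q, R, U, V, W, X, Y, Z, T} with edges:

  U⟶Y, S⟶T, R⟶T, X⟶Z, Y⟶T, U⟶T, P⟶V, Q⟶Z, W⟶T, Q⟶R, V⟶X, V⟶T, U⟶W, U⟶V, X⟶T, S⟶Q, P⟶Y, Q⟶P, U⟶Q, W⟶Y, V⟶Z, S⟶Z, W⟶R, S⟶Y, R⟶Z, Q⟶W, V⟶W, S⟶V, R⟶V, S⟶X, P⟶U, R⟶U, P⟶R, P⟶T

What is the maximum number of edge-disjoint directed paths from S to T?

5

Assign every edge capacity 1; by Menger, the answer equals the max flow.
Path S→T (+1); total 1.
Path S→V→T (+1); total 2.
Path S→X→T (+1); total 3.
Path S→Y→T (+1); total 4.
Path S→Q→P→T (+1); total 5.
No residual S→T path; max flow = 5.
Certifying cut of size 5: {S→Q, S→T, S→V, S→X, S→Y}.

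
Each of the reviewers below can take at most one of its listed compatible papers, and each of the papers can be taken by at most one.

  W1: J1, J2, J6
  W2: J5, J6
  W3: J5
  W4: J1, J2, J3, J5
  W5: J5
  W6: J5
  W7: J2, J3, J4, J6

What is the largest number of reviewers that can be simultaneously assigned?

Unit-capacity flow: source→left, listed edges, right→sink; max matching = max flow.
Augmenting path W1→J1 (+1); matched 1.
Augmenting path W2→J5 (+1); matched 2.
Augmenting path W4→J2 (+1); matched 3.
Augmenting path W7→J3 (+1); matched 4.
Augmenting path W3→J5→W2→J6 (+1); matched 5.
No augmenting path remains; maximum matching = 5.
König certificate: {W1, W2, W4, W7, J5} is a vertex cover of size 5 (every listed pair touches it), so no matching can be larger.

5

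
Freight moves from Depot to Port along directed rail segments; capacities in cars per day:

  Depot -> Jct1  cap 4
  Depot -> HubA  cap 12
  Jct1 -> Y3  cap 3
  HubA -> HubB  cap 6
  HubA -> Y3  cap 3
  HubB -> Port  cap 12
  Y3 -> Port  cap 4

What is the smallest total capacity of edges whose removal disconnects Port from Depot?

10

Augment Depot→Jct1→Y3→Port: bottleneck 3, flow now 3.
Augment Depot→HubA→HubB→Port: bottleneck 6, flow now 9.
Augment Depot→HubA→Y3→Port: bottleneck 1, flow now 10.
No augmenting path remains; maximum flow = 10.
By max-flow min-cut, the minimum cut capacity equals the max flow.
In the residual graph, reachable from Depot: {Depot, Jct1, HubA, Y3}.
Min-cut edges: HubA→HubB (6), Y3→Port (4); capacity 6 + 4 = 10.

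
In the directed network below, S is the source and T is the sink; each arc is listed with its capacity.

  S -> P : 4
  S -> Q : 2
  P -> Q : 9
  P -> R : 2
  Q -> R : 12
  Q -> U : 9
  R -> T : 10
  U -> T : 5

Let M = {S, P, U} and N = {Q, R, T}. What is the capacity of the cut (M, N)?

18

Edges leaving {S, P, U}: S→Q (2), P→Q (9), P→R (2), U→T (5).
Cut capacity = 2 + 9 + 2 + 5 = 18.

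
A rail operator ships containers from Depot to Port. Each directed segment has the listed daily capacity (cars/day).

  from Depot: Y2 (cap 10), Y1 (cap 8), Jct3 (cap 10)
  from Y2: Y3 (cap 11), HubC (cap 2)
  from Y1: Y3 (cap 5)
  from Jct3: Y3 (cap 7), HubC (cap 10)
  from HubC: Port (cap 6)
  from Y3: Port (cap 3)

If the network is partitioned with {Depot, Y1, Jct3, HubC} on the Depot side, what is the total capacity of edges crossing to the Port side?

Edges leaving {Depot, Y1, Jct3, HubC}: Depot→Y2 (10), Y1→Y3 (5), Jct3→Y3 (7), HubC→Port (6).
Cut capacity = 10 + 5 + 7 + 6 = 28.

28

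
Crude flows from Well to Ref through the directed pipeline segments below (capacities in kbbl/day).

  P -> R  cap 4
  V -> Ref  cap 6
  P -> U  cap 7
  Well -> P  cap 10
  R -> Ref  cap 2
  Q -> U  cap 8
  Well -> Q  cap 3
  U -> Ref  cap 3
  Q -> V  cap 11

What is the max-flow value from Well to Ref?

8

Augment Well→P→R→Ref: bottleneck 2, flow now 2.
Augment Well→P→U→Ref: bottleneck 3, flow now 5.
Augment Well→Q→V→Ref: bottleneck 3, flow now 8.
No augmenting path remains; maximum flow = 8.
In the residual graph, reachable from Well: {Well, P, R, U}.
Min-cut edges: Well→Q (3), R→Ref (2), U→Ref (3); capacity 3 + 2 + 3 = 8.
This cut is saturated, so no flow can exceed 8.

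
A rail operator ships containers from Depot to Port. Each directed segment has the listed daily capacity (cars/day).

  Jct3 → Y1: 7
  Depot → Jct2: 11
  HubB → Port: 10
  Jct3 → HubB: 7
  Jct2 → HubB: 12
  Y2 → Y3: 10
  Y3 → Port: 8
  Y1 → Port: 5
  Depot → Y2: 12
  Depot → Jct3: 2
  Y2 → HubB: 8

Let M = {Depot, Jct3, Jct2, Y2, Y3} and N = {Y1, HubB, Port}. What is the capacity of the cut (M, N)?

Edges leaving {Depot, Jct3, Jct2, Y2, Y3}: Jct3→Y1 (7), Jct3→HubB (7), Jct2→HubB (12), Y2→HubB (8), Y3→Port (8).
Cut capacity = 7 + 7 + 12 + 8 + 8 = 42.

42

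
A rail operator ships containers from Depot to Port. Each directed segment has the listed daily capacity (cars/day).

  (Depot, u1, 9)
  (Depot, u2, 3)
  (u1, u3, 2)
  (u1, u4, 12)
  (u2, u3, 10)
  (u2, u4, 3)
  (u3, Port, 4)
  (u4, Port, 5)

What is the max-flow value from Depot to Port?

Augment Depot→u1→u3→Port: bottleneck 2, flow now 2.
Augment Depot→u1→u4→Port: bottleneck 5, flow now 7.
Augment Depot→u2→u3→Port: bottleneck 2, flow now 9.
No augmenting path remains; maximum flow = 9.
In the residual graph, reachable from Depot: {Depot, u1, u2, u3, u4}.
Min-cut edges: u3→Port (4), u4→Port (5); capacity 4 + 5 = 9.
This cut is saturated, so no flow can exceed 9.

9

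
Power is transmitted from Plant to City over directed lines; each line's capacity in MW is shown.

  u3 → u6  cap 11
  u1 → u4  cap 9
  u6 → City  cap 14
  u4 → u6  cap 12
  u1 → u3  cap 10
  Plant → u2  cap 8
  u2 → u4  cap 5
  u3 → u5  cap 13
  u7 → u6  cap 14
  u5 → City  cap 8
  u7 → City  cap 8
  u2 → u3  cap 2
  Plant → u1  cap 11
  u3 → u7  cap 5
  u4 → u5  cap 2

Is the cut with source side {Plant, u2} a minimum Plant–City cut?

Given cut capacity: 11 + 2 + 5 = 18.
Augment Plant→u1→u3→u5→City: bottleneck 8, flow now 8.
Augment Plant→u1→u3→u6→City: bottleneck 2, flow now 10.
Augment Plant→u1→u4→u6→City: bottleneck 1, flow now 11.
Augment Plant→u2→u3→u6→City: bottleneck 2, flow now 13.
Augment Plant→u2→u4→u6→City: bottleneck 5, flow now 18.
No augmenting path remains; maximum flow = 18.
Cut capacity 18 equals the max flow, so it is a minimum cut.

Yes — it is a minimum cut (capacity 18).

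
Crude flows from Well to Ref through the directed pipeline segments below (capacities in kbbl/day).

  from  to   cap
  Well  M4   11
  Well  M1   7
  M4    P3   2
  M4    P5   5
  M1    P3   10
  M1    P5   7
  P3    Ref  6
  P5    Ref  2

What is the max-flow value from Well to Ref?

Augment Well→M4→P3→Ref: bottleneck 2, flow now 2.
Augment Well→M4→P5→Ref: bottleneck 2, flow now 4.
Augment Well→M1→P3→Ref: bottleneck 4, flow now 8.
No augmenting path remains; maximum flow = 8.
In the residual graph, reachable from Well: {Well, M4, M1, P3, P5}.
Min-cut edges: P3→Ref (6), P5→Ref (2); capacity 6 + 2 = 8.
This cut is saturated, so no flow can exceed 8.

8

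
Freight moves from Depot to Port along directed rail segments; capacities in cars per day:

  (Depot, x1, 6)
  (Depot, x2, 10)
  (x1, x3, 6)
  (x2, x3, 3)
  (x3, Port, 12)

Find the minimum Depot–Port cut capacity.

Augment Depot→x1→x3→Port: bottleneck 6, flow now 6.
Augment Depot→x2→x3→Port: bottleneck 3, flow now 9.
No augmenting path remains; maximum flow = 9.
By max-flow min-cut, the minimum cut capacity equals the max flow.
In the residual graph, reachable from Depot: {Depot, x2}.
Min-cut edges: Depot→x1 (6), x2→x3 (3); capacity 6 + 3 = 9.

9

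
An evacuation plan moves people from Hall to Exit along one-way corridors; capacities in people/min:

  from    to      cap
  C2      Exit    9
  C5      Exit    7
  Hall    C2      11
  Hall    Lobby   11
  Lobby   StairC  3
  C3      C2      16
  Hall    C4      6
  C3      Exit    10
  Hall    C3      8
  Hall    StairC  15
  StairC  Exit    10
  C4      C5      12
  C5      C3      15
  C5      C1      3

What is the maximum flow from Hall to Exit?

Augment Hall→C3→Exit: bottleneck 8, flow now 8.
Augment Hall→C2→Exit: bottleneck 9, flow now 17.
Augment Hall→StairC→Exit: bottleneck 10, flow now 27.
Augment Hall→C4→C5→Exit: bottleneck 6, flow now 33.
No augmenting path remains; maximum flow = 33.
In the residual graph, reachable from Hall: {Hall, C2, Lobby, StairC}.
Min-cut edges: Hall→C4 (6), Hall→C3 (8), C2→Exit (9), StairC→Exit (10); capacity 6 + 8 + 9 + 10 = 33.
This cut is saturated, so no flow can exceed 33.

33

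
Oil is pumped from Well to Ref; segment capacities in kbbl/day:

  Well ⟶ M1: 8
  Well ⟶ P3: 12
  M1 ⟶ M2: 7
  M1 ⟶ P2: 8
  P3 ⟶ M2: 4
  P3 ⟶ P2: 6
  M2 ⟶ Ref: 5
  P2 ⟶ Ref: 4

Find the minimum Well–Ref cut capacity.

Augment Well→M1→M2→Ref: bottleneck 5, flow now 5.
Augment Well→M1→P2→Ref: bottleneck 3, flow now 8.
Augment Well→P3→P2→Ref: bottleneck 1, flow now 9.
No augmenting path remains; maximum flow = 9.
By max-flow min-cut, the minimum cut capacity equals the max flow.
In the residual graph, reachable from Well: {Well, M1, P3, M2, P2}.
Min-cut edges: M2→Ref (5), P2→Ref (4); capacity 5 + 4 = 9.

9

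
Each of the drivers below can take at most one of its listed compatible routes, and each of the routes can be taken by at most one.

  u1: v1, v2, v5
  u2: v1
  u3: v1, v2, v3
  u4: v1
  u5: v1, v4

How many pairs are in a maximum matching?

4

Unit-capacity flow: source→left, listed edges, right→sink; max matching = max flow.
Augmenting path u1→v1 (+1); matched 1.
Augmenting path u3→v2 (+1); matched 2.
Augmenting path u5→v4 (+1); matched 3.
Augmenting path u2→v1→u1→v5 (+1); matched 4.
No augmenting path remains; maximum matching = 4.
König certificate: {u1, u3, u5, v1} is a vertex cover of size 4 (every listed pair touches it), so no matching can be larger.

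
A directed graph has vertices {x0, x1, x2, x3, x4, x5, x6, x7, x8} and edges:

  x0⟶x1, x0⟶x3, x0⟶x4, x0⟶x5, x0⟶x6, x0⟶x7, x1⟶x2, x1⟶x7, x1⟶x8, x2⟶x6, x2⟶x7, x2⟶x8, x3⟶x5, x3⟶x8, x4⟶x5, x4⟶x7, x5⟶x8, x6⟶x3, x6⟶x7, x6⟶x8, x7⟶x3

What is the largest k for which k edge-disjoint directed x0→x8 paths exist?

4

Assign every edge capacity 1; by Menger, the answer equals the max flow.
Path x0→x1→x8 (+1); total 1.
Path x0→x3→x8 (+1); total 2.
Path x0→x5→x8 (+1); total 3.
Path x0→x6→x8 (+1); total 4.
No residual x0→x8 path; max flow = 4.
Certifying cut of size 4: {x0→x1, x0→x6, x3→x8, x5→x8}.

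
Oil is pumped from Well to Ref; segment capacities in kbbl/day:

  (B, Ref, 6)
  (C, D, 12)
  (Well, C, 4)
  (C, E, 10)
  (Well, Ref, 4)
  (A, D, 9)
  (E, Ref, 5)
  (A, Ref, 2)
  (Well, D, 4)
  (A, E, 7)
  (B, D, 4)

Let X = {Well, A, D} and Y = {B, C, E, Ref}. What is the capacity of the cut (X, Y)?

17

Edges leaving {Well, A, D}: Well→C (4), Well→Ref (4), A→E (7), A→Ref (2).
Cut capacity = 4 + 4 + 7 + 2 = 17.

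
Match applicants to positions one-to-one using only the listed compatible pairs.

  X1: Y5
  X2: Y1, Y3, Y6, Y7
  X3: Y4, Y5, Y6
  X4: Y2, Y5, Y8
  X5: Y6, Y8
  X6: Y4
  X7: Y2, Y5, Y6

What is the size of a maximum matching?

Unit-capacity flow: source→left, listed edges, right→sink; max matching = max flow.
Augmenting path X1→Y5 (+1); matched 1.
Augmenting path X2→Y1 (+1); matched 2.
Augmenting path X3→Y4 (+1); matched 3.
Augmenting path X4→Y2 (+1); matched 4.
Augmenting path X5→Y6 (+1); matched 5.
Augmenting path X7→Y2→X4→Y8 (+1); matched 6.
No augmenting path remains; maximum matching = 6.
König certificate: {X2, Y2, Y4, Y5, Y6, Y8} is a vertex cover of size 6 (every listed pair touches it), so no matching can be larger.

6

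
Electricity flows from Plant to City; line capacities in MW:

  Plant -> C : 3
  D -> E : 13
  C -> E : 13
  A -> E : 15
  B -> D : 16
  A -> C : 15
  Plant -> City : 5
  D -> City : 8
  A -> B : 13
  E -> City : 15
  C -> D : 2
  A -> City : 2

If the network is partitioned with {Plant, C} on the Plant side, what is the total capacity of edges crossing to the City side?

20

Edges leaving {Plant, C}: Plant→City (5), C→D (2), C→E (13).
Cut capacity = 5 + 2 + 13 = 20.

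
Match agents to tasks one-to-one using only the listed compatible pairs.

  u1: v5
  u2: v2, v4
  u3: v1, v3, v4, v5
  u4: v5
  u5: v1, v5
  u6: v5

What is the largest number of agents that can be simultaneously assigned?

4

Unit-capacity flow: source→left, listed edges, right→sink; max matching = max flow.
Augmenting path u1→v5 (+1); matched 1.
Augmenting path u2→v2 (+1); matched 2.
Augmenting path u3→v1 (+1); matched 3.
Augmenting path u5→v1→u3→v3 (+1); matched 4.
No augmenting path remains; maximum matching = 4.
König certificate: {u2, u3, u5, v5} is a vertex cover of size 4 (every listed pair touches it), so no matching can be larger.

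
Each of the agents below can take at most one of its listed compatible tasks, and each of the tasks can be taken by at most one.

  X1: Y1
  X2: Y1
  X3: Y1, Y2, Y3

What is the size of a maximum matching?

Unit-capacity flow: source→left, listed edges, right→sink; max matching = max flow.
Augmenting path X1→Y1 (+1); matched 1.
Augmenting path X3→Y2 (+1); matched 2.
No augmenting path remains; maximum matching = 2.
König certificate: {X3, Y1} is a vertex cover of size 2 (every listed pair touches it), so no matching can be larger.

2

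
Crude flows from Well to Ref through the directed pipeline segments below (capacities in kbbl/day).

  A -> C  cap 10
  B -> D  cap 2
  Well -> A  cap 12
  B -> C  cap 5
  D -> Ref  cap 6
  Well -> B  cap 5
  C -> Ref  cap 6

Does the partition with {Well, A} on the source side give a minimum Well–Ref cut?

No — its capacity is 15, but the minimum cut has capacity 8.

Given cut capacity: 5 + 10 = 15.
Augment Well→A→C→Ref: bottleneck 6, flow now 6.
Augment Well→B→D→Ref: bottleneck 2, flow now 8.
No augmenting path remains; maximum flow = 8.
In the residual graph, reachable from Well: {Well, A, B, C}.
Min-cut edges: B→D (2), C→Ref (6); capacity 2 + 6 = 8.
Cut capacity 15 exceeds the max flow 8, so it is not minimum.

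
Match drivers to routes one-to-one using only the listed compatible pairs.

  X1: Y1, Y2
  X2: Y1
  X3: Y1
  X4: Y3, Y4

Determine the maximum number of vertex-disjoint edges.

3

Unit-capacity flow: source→left, listed edges, right→sink; max matching = max flow.
Augmenting path X1→Y1 (+1); matched 1.
Augmenting path X4→Y3 (+1); matched 2.
Augmenting path X2→Y1→X1→Y2 (+1); matched 3.
No augmenting path remains; maximum matching = 3.
König certificate: {X1, X4, Y1} is a vertex cover of size 3 (every listed pair touches it), so no matching can be larger.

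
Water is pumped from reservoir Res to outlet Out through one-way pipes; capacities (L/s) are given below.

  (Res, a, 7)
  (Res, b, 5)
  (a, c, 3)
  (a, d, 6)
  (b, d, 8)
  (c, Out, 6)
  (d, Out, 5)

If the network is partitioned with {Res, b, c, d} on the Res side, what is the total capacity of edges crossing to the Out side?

Edges leaving {Res, b, c, d}: Res→a (7), c→Out (6), d→Out (5).
Cut capacity = 7 + 6 + 5 = 18.

18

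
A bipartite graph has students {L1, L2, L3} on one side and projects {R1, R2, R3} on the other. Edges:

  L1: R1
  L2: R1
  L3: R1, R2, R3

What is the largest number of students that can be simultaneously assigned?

Unit-capacity flow: source→left, listed edges, right→sink; max matching = max flow.
Augmenting path L1→R1 (+1); matched 1.
Augmenting path L3→R2 (+1); matched 2.
No augmenting path remains; maximum matching = 2.
König certificate: {L3, R1} is a vertex cover of size 2 (every listed pair touches it), so no matching can be larger.

2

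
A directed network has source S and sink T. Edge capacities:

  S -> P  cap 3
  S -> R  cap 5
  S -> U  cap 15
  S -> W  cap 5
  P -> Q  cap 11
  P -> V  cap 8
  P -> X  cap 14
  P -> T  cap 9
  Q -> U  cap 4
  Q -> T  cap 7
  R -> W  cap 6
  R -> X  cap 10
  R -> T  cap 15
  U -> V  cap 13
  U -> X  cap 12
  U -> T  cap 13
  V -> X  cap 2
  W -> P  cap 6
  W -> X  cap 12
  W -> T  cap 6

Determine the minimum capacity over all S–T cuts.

26

Augment S→P→T: bottleneck 3, flow now 3.
Augment S→R→T: bottleneck 5, flow now 8.
Augment S→U→T: bottleneck 13, flow now 21.
Augment S→W→T: bottleneck 5, flow now 26.
No augmenting path remains; maximum flow = 26.
By max-flow min-cut, the minimum cut capacity equals the max flow.
In the residual graph, reachable from S: {S, U, V, X}.
Min-cut edges: S→P (3), S→R (5), S→W (5), U→T (13); capacity 3 + 5 + 5 + 13 = 26.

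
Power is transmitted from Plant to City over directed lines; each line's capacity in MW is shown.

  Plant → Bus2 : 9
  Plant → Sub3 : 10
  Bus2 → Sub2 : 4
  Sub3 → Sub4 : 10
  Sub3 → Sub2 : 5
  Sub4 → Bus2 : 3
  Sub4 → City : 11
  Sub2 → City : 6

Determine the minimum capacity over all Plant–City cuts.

Augment Plant→Bus2→Sub2→City: bottleneck 4, flow now 4.
Augment Plant→Sub3→Sub4→City: bottleneck 10, flow now 14.
No augmenting path remains; maximum flow = 14.
By max-flow min-cut, the minimum cut capacity equals the max flow.
In the residual graph, reachable from Plant: {Plant, Bus2}.
Min-cut edges: Plant→Sub3 (10), Bus2→Sub2 (4); capacity 10 + 4 = 14.

14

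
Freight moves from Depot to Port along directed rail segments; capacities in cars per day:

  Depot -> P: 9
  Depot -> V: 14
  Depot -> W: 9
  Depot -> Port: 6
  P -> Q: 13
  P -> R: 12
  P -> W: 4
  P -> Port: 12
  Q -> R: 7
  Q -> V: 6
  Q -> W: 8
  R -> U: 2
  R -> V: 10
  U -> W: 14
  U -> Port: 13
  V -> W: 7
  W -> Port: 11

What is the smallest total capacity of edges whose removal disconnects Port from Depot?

Augment Depot→Port: bottleneck 6, flow now 6.
Augment Depot→P→Port: bottleneck 9, flow now 15.
Augment Depot→W→Port: bottleneck 9, flow now 24.
Augment Depot→V→W→Port: bottleneck 2, flow now 26.
No augmenting path remains; maximum flow = 26.
By max-flow min-cut, the minimum cut capacity equals the max flow.
In the residual graph, reachable from Depot: {Depot, V, W}.
Min-cut edges: Depot→P (9), Depot→Port (6), W→Port (11); capacity 9 + 6 + 11 = 26.

26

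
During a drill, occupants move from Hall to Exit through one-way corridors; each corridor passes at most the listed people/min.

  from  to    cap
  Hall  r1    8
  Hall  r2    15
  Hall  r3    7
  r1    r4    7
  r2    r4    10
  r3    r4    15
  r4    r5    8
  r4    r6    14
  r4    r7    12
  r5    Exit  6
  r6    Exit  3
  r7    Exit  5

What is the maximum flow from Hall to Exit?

14

Augment Hall→r1→r4→r5→Exit: bottleneck 6, flow now 6.
Augment Hall→r1→r4→r6→Exit: bottleneck 1, flow now 7.
Augment Hall→r2→r4→r6→Exit: bottleneck 2, flow now 9.
Augment Hall→r2→r4→r7→Exit: bottleneck 5, flow now 14.
No augmenting path remains; maximum flow = 14.
In the residual graph, reachable from Hall: {Hall, r1, r2, r3, r4, r5, r6, r7}.
Min-cut edges: r5→Exit (6), r6→Exit (3), r7→Exit (5); capacity 6 + 3 + 5 = 14.
This cut is saturated, so no flow can exceed 14.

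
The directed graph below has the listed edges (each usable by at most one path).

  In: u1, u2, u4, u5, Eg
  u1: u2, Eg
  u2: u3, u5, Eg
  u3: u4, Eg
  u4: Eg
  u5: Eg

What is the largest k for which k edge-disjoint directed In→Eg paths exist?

Assign every edge capacity 1; by Menger, the answer equals the max flow.
Path In→Eg (+1); total 1.
Path In→u1→Eg (+1); total 2.
Path In→u2→Eg (+1); total 3.
Path In→u4→Eg (+1); total 4.
Path In→u5→Eg (+1); total 5.
No residual In→Eg path; max flow = 5.
Certifying cut of size 5: {In→Eg, In→u1, In→u2, In→u4, In→u5}.

5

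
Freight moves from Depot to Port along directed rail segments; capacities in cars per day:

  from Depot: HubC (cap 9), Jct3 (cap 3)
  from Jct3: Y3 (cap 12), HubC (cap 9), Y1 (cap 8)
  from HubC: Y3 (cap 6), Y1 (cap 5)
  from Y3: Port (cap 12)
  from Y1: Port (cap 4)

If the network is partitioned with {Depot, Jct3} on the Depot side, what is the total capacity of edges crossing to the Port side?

Edges leaving {Depot, Jct3}: Depot→HubC (9), Jct3→HubC (9), Jct3→Y3 (12), Jct3→Y1 (8).
Cut capacity = 9 + 9 + 12 + 8 = 38.

38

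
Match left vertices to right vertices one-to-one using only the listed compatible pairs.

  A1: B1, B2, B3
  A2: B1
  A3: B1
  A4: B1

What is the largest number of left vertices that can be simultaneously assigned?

2

Unit-capacity flow: source→left, listed edges, right→sink; max matching = max flow.
Augmenting path A1→B1 (+1); matched 1.
Augmenting path A2→B1→A1→B2 (+1); matched 2.
No augmenting path remains; maximum matching = 2.
König certificate: {A1, B1} is a vertex cover of size 2 (every listed pair touches it), so no matching can be larger.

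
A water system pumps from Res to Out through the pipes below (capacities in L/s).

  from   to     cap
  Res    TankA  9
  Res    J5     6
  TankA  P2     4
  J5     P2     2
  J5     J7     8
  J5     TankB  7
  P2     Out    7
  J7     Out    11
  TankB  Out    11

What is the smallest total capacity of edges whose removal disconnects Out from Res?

Augment Res→TankA→P2→Out: bottleneck 4, flow now 4.
Augment Res→J5→P2→Out: bottleneck 2, flow now 6.
Augment Res→J5→J7→Out: bottleneck 4, flow now 10.
No augmenting path remains; maximum flow = 10.
By max-flow min-cut, the minimum cut capacity equals the max flow.
In the residual graph, reachable from Res: {Res, TankA}.
Min-cut edges: Res→J5 (6), TankA→P2 (4); capacity 6 + 4 = 10.

10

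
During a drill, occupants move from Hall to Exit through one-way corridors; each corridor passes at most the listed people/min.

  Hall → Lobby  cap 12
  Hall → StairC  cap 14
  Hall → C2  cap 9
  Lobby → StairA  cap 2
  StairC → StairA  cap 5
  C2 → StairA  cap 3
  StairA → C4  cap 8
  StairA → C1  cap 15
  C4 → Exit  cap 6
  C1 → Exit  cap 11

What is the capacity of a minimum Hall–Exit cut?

10

Augment Hall→Lobby→StairA→C4→Exit: bottleneck 2, flow now 2.
Augment Hall→StairC→StairA→C4→Exit: bottleneck 4, flow now 6.
Augment Hall→StairC→StairA→C1→Exit: bottleneck 1, flow now 7.
Augment Hall→C2→StairA→C1→Exit: bottleneck 3, flow now 10.
No augmenting path remains; maximum flow = 10.
By max-flow min-cut, the minimum cut capacity equals the max flow.
In the residual graph, reachable from Hall: {Hall, Lobby, StairC, C2}.
Min-cut edges: Lobby→StairA (2), StairC→StairA (5), C2→StairA (3); capacity 2 + 5 + 3 = 10.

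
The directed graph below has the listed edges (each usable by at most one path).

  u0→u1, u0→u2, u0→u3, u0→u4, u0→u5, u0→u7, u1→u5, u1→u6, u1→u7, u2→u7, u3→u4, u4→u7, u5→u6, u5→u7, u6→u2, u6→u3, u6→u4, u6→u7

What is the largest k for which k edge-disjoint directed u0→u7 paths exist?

5

Assign every edge capacity 1; by Menger, the answer equals the max flow.
Path u0→u7 (+1); total 1.
Path u0→u1→u7 (+1); total 2.
Path u0→u2→u7 (+1); total 3.
Path u0→u4→u7 (+1); total 4.
Path u0→u5→u7 (+1); total 5.
No residual u0→u7 path; max flow = 5.
Certifying cut of size 5: {u0→u1, u0→u2, u0→u5, u0→u7, u4→u7}.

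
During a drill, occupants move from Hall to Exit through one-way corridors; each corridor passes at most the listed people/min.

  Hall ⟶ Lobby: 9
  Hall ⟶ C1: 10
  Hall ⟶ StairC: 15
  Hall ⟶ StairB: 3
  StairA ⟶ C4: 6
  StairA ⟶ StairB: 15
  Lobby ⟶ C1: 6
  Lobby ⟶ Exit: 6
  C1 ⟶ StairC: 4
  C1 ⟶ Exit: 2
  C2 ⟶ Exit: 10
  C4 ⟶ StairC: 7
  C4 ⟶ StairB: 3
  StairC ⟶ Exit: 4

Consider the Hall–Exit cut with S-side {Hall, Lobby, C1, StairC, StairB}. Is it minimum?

Given cut capacity: 6 + 2 + 4 = 12.
Augment Hall→Lobby→Exit: bottleneck 6, flow now 6.
Augment Hall→C1→Exit: bottleneck 2, flow now 8.
Augment Hall→StairC→Exit: bottleneck 4, flow now 12.
No augmenting path remains; maximum flow = 12.
Cut capacity 12 equals the max flow, so it is a minimum cut.

Yes — it is a minimum cut (capacity 12).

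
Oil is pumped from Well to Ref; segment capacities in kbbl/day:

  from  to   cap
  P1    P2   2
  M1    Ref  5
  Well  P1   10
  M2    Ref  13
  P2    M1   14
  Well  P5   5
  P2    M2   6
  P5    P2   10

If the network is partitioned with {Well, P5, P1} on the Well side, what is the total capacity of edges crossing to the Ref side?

12

Edges leaving {Well, P5, P1}: P5→P2 (10), P1→P2 (2).
Cut capacity = 10 + 2 = 12.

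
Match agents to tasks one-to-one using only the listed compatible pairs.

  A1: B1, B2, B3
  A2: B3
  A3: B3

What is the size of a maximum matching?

Unit-capacity flow: source→left, listed edges, right→sink; max matching = max flow.
Augmenting path A1→B1 (+1); matched 1.
Augmenting path A2→B3 (+1); matched 2.
No augmenting path remains; maximum matching = 2.
König certificate: {A1, B3} is a vertex cover of size 2 (every listed pair touches it), so no matching can be larger.

2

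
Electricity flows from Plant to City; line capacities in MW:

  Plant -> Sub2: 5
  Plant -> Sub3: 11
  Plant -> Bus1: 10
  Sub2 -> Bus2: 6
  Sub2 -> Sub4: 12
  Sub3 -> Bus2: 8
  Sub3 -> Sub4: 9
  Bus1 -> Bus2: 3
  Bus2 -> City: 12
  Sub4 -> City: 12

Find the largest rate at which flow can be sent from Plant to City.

Augment Plant→Sub2→Bus2→City: bottleneck 5, flow now 5.
Augment Plant→Sub3→Bus2→City: bottleneck 7, flow now 12.
Augment Plant→Sub3→Sub4→City: bottleneck 4, flow now 16.
Augment Plant→Bus1→Bus2→Sub2→Sub4→City: bottleneck 3, flow now 19. (uses reverse residual edge)
No augmenting path remains; maximum flow = 19.
In the residual graph, reachable from Plant: {Plant, Bus1}.
Min-cut edges: Plant→Sub2 (5), Plant→Sub3 (11), Bus1→Bus2 (3); capacity 5 + 11 + 3 = 19.
This cut is saturated, so no flow can exceed 19.

19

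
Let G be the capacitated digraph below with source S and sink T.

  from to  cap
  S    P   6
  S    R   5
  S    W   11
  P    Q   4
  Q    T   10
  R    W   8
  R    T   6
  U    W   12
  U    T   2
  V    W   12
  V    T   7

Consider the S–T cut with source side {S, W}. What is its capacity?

11

Edges leaving {S, W}: S→P (6), S→R (5).
Cut capacity = 6 + 5 = 11.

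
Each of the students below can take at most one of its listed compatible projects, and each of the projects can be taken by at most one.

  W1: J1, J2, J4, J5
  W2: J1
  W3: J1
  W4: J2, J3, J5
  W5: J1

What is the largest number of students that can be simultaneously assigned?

3

Unit-capacity flow: source→left, listed edges, right→sink; max matching = max flow.
Augmenting path W1→J1 (+1); matched 1.
Augmenting path W4→J2 (+1); matched 2.
Augmenting path W2→J1→W1→J4 (+1); matched 3.
No augmenting path remains; maximum matching = 3.
König certificate: {W1, W4, J1} is a vertex cover of size 3 (every listed pair touches it), so no matching can be larger.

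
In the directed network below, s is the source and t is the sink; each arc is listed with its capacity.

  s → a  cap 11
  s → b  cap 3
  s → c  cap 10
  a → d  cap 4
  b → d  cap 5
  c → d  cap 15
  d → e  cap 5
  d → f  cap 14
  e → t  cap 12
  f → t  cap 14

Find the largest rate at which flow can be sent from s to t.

Augment s→a→d→e→t: bottleneck 4, flow now 4.
Augment s→b→d→e→t: bottleneck 1, flow now 5.
Augment s→b→d→f→t: bottleneck 2, flow now 7.
Augment s→c→d→f→t: bottleneck 10, flow now 17.
No augmenting path remains; maximum flow = 17.
In the residual graph, reachable from s: {s, a}.
Min-cut edges: s→b (3), s→c (10), a→d (4); capacity 3 + 10 + 4 = 17.
This cut is saturated, so no flow can exceed 17.

17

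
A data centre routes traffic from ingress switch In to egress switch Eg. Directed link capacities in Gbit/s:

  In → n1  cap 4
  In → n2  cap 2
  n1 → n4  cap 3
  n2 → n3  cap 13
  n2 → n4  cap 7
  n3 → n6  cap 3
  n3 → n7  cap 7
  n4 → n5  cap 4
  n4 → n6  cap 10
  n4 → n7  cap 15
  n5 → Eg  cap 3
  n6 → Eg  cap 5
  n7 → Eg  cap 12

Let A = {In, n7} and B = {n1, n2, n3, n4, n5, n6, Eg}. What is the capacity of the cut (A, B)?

Edges leaving {In, n7}: In→n1 (4), In→n2 (2), n7→Eg (12).
Cut capacity = 4 + 2 + 12 = 18.

18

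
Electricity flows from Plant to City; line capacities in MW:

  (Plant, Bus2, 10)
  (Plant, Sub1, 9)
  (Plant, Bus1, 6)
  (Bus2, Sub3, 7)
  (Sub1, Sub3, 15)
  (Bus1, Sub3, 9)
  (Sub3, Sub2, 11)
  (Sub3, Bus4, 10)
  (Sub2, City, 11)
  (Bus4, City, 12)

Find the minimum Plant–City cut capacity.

21

Augment Plant→Bus2→Sub3→Sub2→City: bottleneck 7, flow now 7.
Augment Plant→Sub1→Sub3→Sub2→City: bottleneck 4, flow now 11.
Augment Plant→Sub1→Sub3→Bus4→City: bottleneck 5, flow now 16.
Augment Plant→Bus1→Sub3→Bus4→City: bottleneck 5, flow now 21.
No augmenting path remains; maximum flow = 21.
By max-flow min-cut, the minimum cut capacity equals the max flow.
In the residual graph, reachable from Plant: {Plant, Bus2, Sub1, Bus1, Sub3}.
Min-cut edges: Sub3→Sub2 (11), Sub3→Bus4 (10); capacity 11 + 10 = 21.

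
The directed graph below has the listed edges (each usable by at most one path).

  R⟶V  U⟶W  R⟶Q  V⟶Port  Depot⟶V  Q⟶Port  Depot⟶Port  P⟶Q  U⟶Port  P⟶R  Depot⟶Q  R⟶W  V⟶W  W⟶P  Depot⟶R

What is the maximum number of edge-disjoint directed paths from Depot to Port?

Assign every edge capacity 1; by Menger, the answer equals the max flow.
Path Depot→Port (+1); total 1.
Path Depot→Q→Port (+1); total 2.
Path Depot→V→Port (+1); total 3.
No residual Depot→Port path; max flow = 3.
Certifying cut of size 3: {Depot→Port, Q→Port, V→Port}.

3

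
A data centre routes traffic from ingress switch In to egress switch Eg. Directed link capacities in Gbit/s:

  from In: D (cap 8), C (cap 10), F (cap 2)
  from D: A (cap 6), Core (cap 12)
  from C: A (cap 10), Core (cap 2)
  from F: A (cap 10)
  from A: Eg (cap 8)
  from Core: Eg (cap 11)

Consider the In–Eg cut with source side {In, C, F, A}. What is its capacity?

Edges leaving {In, C, F, A}: In→D (8), C→Core (2), A→Eg (8).
Cut capacity = 8 + 2 + 8 = 18.

18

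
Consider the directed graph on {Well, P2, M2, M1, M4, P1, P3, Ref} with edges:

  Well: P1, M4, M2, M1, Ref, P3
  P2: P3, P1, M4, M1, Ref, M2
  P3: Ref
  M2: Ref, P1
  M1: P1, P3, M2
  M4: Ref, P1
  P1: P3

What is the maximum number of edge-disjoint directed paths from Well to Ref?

Assign every edge capacity 1; by Menger, the answer equals the max flow.
Path Well→Ref (+1); total 1.
Path Well→M2→Ref (+1); total 2.
Path Well→M4→Ref (+1); total 3.
Path Well→P3→Ref (+1); total 4.
No residual Well→Ref path; max flow = 4.
Certifying cut of size 4: {M2→Ref, P3→Ref, Well→M4, Well→Ref}.

4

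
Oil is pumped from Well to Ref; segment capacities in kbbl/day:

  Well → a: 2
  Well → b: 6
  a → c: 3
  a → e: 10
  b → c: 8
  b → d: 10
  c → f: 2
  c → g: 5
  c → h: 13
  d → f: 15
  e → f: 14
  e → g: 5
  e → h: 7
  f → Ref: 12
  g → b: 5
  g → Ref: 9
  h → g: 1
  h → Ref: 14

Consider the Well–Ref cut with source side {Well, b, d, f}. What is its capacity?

Edges leaving {Well, b, d, f}: Well→a (2), b→c (8), f→Ref (12).
Cut capacity = 2 + 8 + 12 = 22.

22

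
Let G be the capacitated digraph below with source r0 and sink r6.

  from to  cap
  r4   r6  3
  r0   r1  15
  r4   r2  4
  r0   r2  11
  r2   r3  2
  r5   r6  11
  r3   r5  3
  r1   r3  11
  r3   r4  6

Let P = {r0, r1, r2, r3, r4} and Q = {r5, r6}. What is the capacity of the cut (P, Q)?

Edges leaving {r0, r1, r2, r3, r4}: r3→r5 (3), r4→r6 (3).
Cut capacity = 3 + 3 = 6.

6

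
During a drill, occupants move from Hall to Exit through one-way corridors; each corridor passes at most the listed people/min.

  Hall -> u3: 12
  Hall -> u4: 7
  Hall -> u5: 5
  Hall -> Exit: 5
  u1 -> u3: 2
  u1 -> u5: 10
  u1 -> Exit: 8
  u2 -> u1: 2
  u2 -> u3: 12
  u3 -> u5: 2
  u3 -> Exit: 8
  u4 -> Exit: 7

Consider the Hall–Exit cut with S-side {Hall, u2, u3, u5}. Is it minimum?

Given cut capacity: 7 + 5 + 2 + 8 = 22.
Augment Hall→Exit: bottleneck 5, flow now 5.
Augment Hall→u3→Exit: bottleneck 8, flow now 13.
Augment Hall→u4→Exit: bottleneck 7, flow now 20.
No augmenting path remains; maximum flow = 20.
In the residual graph, reachable from Hall: {Hall, u3, u5}.
Min-cut edges: Hall→u4 (7), Hall→Exit (5), u3→Exit (8); capacity 7 + 5 + 8 = 20.
Cut capacity 22 exceeds the max flow 20, so it is not minimum.

No — its capacity is 22, but the minimum cut has capacity 20.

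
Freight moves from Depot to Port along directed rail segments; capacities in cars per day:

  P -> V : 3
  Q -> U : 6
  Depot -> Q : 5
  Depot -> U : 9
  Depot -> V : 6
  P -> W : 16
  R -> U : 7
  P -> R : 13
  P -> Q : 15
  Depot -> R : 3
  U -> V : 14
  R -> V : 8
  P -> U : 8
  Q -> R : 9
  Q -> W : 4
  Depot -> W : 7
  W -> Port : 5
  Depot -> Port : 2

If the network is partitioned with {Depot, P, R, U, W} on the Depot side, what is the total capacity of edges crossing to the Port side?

58

Edges leaving {Depot, P, R, U, W}: Depot→Q (5), Depot→V (6), Depot→Port (2), P→Q (15), P→V (3), R→V (8), U→V (14), W→Port (5).
Cut capacity = 5 + 6 + 2 + 15 + 3 + 8 + 14 + 5 = 58.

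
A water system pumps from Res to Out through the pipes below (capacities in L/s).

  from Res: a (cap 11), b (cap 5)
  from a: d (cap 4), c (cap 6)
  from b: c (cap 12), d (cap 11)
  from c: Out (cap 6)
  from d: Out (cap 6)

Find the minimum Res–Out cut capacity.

12

Augment Res→a→c→Out: bottleneck 6, flow now 6.
Augment Res→a→d→Out: bottleneck 4, flow now 10.
Augment Res→b→d→Out: bottleneck 2, flow now 12.
No augmenting path remains; maximum flow = 12.
By max-flow min-cut, the minimum cut capacity equals the max flow.
In the residual graph, reachable from Res: {Res, a, b, c, d}.
Min-cut edges: c→Out (6), d→Out (6); capacity 6 + 6 = 12.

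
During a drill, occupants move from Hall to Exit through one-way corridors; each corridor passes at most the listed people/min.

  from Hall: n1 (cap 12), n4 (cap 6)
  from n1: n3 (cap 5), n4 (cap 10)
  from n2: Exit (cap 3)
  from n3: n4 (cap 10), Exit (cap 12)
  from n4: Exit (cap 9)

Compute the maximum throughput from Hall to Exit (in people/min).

14

Augment Hall→n4→Exit: bottleneck 6, flow now 6.
Augment Hall→n1→n3→Exit: bottleneck 5, flow now 11.
Augment Hall→n1→n4→Exit: bottleneck 3, flow now 14.
No augmenting path remains; maximum flow = 14.
In the residual graph, reachable from Hall: {Hall, n1, n4}.
Min-cut edges: n1→n3 (5), n4→Exit (9); capacity 5 + 9 = 14.
This cut is saturated, so no flow can exceed 14.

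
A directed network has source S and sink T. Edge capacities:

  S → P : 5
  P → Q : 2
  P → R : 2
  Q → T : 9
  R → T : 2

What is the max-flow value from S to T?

Augment S→P→Q→T: bottleneck 2, flow now 2.
Augment S→P→R→T: bottleneck 2, flow now 4.
No augmenting path remains; maximum flow = 4.
In the residual graph, reachable from S: {S, P}.
Min-cut edges: P→Q (2), P→R (2); capacity 2 + 2 = 4.
This cut is saturated, so no flow can exceed 4.

4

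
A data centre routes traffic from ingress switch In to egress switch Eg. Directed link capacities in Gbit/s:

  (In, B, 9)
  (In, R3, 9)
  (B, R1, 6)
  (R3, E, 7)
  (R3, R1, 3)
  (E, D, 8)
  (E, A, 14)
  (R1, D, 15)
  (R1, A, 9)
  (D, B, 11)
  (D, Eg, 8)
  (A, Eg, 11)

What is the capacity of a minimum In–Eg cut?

Augment In→B→R1→D→Eg: bottleneck 6, flow now 6.
Augment In→R3→E→D→Eg: bottleneck 2, flow now 8.
Augment In→R3→E→A→Eg: bottleneck 5, flow now 13.
Augment In→R3→R1→A→Eg: bottleneck 2, flow now 15.
No augmenting path remains; maximum flow = 15.
By max-flow min-cut, the minimum cut capacity equals the max flow.
In the residual graph, reachable from In: {In, B}.
Min-cut edges: In→R3 (9), B→R1 (6); capacity 9 + 6 = 15.

15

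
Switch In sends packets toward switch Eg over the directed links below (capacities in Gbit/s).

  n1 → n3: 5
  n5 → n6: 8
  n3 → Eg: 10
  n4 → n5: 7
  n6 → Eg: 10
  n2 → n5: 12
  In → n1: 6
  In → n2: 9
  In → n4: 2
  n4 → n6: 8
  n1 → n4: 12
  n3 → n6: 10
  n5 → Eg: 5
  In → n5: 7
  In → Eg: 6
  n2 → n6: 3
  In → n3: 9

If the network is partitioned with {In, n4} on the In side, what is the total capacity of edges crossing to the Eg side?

Edges leaving {In, n4}: In→n1 (6), In→n2 (9), In→n3 (9), In→n5 (7), In→Eg (6), n4→n5 (7), n4→n6 (8).
Cut capacity = 6 + 9 + 9 + 7 + 6 + 7 + 8 = 52.

52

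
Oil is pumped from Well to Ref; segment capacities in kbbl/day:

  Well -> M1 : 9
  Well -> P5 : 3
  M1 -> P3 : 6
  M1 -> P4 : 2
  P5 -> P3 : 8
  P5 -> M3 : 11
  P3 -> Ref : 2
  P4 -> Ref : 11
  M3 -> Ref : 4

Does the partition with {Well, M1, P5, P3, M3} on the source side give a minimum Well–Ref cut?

Given cut capacity: 2 + 2 + 4 = 8.
Augment Well→M1→P3→Ref: bottleneck 2, flow now 2.
Augment Well→M1→P4→Ref: bottleneck 2, flow now 4.
Augment Well→P5→M3→Ref: bottleneck 3, flow now 7.
No augmenting path remains; maximum flow = 7.
In the residual graph, reachable from Well: {Well, M1, P3}.
Min-cut edges: Well→P5 (3), M1→P4 (2), P3→Ref (2); capacity 3 + 2 + 2 = 7.
Cut capacity 8 exceeds the max flow 7, so it is not minimum.

No — its capacity is 8, but the minimum cut has capacity 7.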